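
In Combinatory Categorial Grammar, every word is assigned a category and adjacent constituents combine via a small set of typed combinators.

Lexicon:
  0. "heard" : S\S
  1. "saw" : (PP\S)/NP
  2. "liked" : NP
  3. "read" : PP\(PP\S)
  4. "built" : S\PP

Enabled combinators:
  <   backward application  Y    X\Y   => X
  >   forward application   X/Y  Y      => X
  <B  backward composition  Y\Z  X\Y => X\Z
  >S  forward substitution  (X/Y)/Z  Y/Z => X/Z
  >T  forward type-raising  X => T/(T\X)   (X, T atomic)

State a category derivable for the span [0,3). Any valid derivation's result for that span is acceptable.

PP\S

[0,5] S   <
  [0,4] PP   <
    [0,3] PP\S   <B
      [0,1] "heard" : S\S
      [1,3] PP\S   >
        [1,2] "saw" : (PP\S)/NP
        [2,3] "liked" : NP
    [3,4] "read" : PP\(PP\S)
  [4,5] "built" : S\PP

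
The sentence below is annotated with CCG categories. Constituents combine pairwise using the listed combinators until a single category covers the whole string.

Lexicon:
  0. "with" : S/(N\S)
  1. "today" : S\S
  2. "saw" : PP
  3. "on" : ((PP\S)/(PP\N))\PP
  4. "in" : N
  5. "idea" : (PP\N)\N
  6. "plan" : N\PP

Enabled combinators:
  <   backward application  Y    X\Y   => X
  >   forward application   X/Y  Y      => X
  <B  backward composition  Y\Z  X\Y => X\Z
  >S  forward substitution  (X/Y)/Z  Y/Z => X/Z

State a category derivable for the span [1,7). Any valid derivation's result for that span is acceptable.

N\S

[0,7] S   >
  [0,1] "with" : S/(N\S)
  [1,7] N\S   <B
    [1,2] "today" : S\S
    [2,7] N\S   <B
      [2,6] PP\S   >
        [2,4] (PP\S)/(PP\N)   <
          [2,3] "saw" : PP
          [3,4] "on" : ((PP\S)/(PP\N))\PP
        [4,6] PP\N   <
          [4,5] "in" : N
          [5,6] "idea" : (PP\N)\N
      [6,7] "plan" : N\PP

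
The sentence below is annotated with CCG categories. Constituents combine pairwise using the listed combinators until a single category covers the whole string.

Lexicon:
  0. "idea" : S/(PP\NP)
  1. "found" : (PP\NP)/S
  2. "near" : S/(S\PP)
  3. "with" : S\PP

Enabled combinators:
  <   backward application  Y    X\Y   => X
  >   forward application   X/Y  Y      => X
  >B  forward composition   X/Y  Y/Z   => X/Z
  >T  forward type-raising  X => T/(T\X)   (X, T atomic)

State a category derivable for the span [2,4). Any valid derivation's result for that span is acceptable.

[0,4] S   >
  [0,1] "idea" : S/(PP\NP)
  [1,4] PP\NP   >
    [1,2] "found" : (PP\NP)/S
    [2,4] S   >
      [2,3] "near" : S/(S\PP)
      [3,4] "with" : S\PP

S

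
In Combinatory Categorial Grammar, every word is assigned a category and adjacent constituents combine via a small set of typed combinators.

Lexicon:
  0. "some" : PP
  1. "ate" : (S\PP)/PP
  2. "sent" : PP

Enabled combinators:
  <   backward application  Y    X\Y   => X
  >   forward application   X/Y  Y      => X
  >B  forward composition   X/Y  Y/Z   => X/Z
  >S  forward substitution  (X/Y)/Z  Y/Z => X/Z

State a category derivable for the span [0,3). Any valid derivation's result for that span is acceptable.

[0,3] S   <
  [0,1] "some" : PP
  [1,3] S\PP   >
    [1,2] "ate" : (S\PP)/PP
    [2,3] "sent" : PP

S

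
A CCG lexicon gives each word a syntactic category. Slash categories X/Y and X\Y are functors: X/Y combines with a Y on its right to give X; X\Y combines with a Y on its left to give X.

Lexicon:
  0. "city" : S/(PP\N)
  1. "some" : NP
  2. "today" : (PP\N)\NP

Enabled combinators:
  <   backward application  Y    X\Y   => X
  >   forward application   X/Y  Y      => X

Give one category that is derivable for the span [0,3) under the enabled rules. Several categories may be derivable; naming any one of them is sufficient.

[0,3] S   >
  [0,1] "city" : S/(PP\N)
  [1,3] PP\N   <
    [1,2] "some" : NP
    [2,3] "today" : (PP\N)\NP

S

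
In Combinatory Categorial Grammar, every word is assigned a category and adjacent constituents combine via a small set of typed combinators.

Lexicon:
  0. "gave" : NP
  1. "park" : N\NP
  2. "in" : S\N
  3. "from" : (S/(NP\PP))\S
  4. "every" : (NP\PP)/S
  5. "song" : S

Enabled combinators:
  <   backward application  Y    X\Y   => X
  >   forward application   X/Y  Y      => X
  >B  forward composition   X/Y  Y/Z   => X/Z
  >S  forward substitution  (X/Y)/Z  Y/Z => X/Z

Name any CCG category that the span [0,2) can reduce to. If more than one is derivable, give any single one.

N

[0,6] S   >
  [0,4] S/(NP\PP)   <
    [0,3] S   <
      [0,2] N   <
        [0,1] "gave" : NP
        [1,2] "park" : N\NP
      [2,3] "in" : S\N
    [3,4] "from" : (S/(NP\PP))\S
  [4,6] NP\PP   >
    [4,5] "every" : (NP\PP)/S
    [5,6] "song" : S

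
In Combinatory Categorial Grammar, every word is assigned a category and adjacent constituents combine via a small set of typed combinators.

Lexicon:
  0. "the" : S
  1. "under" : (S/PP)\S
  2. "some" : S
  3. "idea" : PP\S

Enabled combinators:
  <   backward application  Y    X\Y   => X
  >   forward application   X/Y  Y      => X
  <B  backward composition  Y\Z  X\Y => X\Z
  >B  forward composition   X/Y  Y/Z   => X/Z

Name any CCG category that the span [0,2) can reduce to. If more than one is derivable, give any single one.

S/PP

[0,4] S   >
  [0,2] S/PP   <
    [0,1] "the" : S
    [1,2] "under" : (S/PP)\S
  [2,4] PP   <
    [2,3] "some" : S
    [3,4] "idea" : PP\S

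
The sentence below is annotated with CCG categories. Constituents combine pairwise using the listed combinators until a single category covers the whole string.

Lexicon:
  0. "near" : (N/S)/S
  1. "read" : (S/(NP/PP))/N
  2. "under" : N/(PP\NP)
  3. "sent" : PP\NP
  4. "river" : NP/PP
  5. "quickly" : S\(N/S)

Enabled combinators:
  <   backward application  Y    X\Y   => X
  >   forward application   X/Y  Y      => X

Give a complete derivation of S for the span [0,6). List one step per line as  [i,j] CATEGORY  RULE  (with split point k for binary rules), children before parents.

[0,1] (N/S)/S  lex  "near"
[1,2] (S/(NP/PP))/N  lex  "read"
[2,3] N/(PP\NP)  lex  "under"
[3,4] PP\NP  lex  "sent"
[2,4] N  >  k=3
[1,4] S/(NP/PP)  >  k=2
[4,5] NP/PP  lex  "river"
[1,5] S  >  k=4
[0,5] N/S  >  k=1
[5,6] S\(N/S)  lex  "quickly"
[0,6] S  <  k=5

[0,6] S   <
  [0,5] N/S   >
    [0,1] "near" : (N/S)/S
    [1,5] S   >
      [1,4] S/(NP/PP)   >
        [1,2] "read" : (S/(NP/PP))/N
        [2,4] N   >
          [2,3] "under" : N/(PP\NP)
          [3,4] "sent" : PP\NP
      [4,5] "river" : NP/PP
  [5,6] "quickly" : S\(N/S)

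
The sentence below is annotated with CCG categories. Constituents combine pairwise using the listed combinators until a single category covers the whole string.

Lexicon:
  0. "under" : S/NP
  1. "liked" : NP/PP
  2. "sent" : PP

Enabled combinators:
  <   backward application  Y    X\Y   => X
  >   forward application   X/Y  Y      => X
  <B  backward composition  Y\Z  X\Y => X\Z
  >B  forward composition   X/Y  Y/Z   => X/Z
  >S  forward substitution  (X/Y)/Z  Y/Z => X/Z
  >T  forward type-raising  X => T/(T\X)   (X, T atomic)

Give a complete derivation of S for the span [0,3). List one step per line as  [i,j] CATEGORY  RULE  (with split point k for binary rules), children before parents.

[0,1] S/NP  lex  "under"
[1,2] NP/PP  lex  "liked"
[0,2] S/PP  >B  k=1
[2,3] PP  lex  "sent"
[0,3] S  >  k=2

[0,3] S   >
  [0,2] S/PP   >B
    [0,1] "under" : S/NP
    [1,2] "liked" : NP/PP
  [2,3] "sent" : PP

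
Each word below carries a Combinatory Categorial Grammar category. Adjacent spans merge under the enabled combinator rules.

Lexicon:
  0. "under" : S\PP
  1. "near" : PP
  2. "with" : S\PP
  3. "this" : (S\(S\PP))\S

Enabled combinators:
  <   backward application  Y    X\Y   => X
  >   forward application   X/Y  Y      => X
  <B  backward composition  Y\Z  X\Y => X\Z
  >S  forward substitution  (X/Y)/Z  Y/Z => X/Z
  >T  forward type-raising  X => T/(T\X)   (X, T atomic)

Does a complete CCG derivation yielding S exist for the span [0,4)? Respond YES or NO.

[0,4] S   <
  [0,1] "under" : S\PP
  [1,4] S\(S\PP)   <
    [1,3] S   <
      [1,2] "near" : PP
      [2,3] "with" : S\PP
    [3,4] "this" : (S\(S\PP))\S

YES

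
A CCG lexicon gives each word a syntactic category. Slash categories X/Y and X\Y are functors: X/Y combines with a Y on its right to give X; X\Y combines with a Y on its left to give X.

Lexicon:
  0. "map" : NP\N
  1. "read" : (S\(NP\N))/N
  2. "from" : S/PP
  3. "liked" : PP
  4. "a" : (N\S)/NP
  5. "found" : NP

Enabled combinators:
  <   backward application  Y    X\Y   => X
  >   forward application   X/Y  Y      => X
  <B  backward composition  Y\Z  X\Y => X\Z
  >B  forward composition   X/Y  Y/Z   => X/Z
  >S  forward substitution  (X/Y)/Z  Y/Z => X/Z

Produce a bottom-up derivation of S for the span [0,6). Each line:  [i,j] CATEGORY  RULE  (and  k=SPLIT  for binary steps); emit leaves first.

[0,6] S   <
  [0,1] "map" : NP\N
  [1,6] S\(NP\N)   >
    [1,2] "read" : (S\(NP\N))/N
    [2,6] N   <
      [2,4] S   >
        [2,3] "from" : S/PP
        [3,4] "liked" : PP
      [4,6] N\S   >
        [4,5] "a" : (N\S)/NP
        [5,6] "found" : NP

[0,1] NP\N  lex  "map"
[1,2] (S\(NP\N))/N  lex  "read"
[2,3] S/PP  lex  "from"
[3,4] PP  lex  "liked"
[2,4] S  >  k=3
[4,5] (N\S)/NP  lex  "a"
[5,6] NP  lex  "found"
[4,6] N\S  >  k=5
[2,6] N  <  k=4
[1,6] S\(NP\N)  >  k=2
[0,6] S  <  k=1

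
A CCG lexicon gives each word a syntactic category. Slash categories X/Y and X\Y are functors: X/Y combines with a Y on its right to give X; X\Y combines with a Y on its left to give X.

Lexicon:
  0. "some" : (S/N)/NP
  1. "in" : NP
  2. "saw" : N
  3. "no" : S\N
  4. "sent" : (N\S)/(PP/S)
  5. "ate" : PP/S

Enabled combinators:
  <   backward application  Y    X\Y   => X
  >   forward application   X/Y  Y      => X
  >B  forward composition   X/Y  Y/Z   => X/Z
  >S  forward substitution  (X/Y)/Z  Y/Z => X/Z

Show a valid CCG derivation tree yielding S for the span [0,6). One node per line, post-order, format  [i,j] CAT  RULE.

[0,6] S   >
  [0,2] S/N   >
    [0,1] "some" : (S/N)/NP
    [1,2] "in" : NP
  [2,6] N   <
    [2,4] S   <
      [2,3] "saw" : N
      [3,4] "no" : S\N
    [4,6] N\S   >
      [4,5] "sent" : (N\S)/(PP/S)
      [5,6] "ate" : PP/S

[0,1] (S/N)/NP  lex  "some"
[1,2] NP  lex  "in"
[0,2] S/N  >  k=1
[2,3] N  lex  "saw"
[3,4] S\N  lex  "no"
[2,4] S  <  k=3
[4,5] (N\S)/(PP/S)  lex  "sent"
[5,6] PP/S  lex  "ate"
[4,6] N\S  >  k=5
[2,6] N  <  k=4
[0,6] S  >  k=2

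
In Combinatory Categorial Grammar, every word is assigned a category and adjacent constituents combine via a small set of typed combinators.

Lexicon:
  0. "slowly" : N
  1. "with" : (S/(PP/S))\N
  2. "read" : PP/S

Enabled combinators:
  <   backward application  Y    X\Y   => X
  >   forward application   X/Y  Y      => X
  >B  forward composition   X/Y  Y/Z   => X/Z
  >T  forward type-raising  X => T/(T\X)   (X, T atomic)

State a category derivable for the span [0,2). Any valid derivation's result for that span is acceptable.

[0,3] S   >
  [0,2] S/(PP/S)   <
    [0,1] "slowly" : N
    [1,2] "with" : (S/(PP/S))\N
  [2,3] "read" : PP/S

S/(PP/S)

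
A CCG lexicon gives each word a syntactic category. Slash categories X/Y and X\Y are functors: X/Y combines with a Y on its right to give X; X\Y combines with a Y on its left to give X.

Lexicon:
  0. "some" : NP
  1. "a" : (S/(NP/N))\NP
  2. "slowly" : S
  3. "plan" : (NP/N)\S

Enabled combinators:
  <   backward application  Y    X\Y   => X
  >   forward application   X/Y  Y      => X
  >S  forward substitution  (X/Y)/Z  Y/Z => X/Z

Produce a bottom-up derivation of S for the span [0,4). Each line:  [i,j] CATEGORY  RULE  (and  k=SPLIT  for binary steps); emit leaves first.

[0,4] S   >
  [0,2] S/(NP/N)   <
    [0,1] "some" : NP
    [1,2] "a" : (S/(NP/N))\NP
  [2,4] NP/N   <
    [2,3] "slowly" : S
    [3,4] "plan" : (NP/N)\S

[0,1] NP  lex  "some"
[1,2] (S/(NP/N))\NP  lex  "a"
[0,2] S/(NP/N)  <  k=1
[2,3] S  lex  "slowly"
[3,4] (NP/N)\S  lex  "plan"
[2,4] NP/N  <  k=3
[0,4] S  >  k=2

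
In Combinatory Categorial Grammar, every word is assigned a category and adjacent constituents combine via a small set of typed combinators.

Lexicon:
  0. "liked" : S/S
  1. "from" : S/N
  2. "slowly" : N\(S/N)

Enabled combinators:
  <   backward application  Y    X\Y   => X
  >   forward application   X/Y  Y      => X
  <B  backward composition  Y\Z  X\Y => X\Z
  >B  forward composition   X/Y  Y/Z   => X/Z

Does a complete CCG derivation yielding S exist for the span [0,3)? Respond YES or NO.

NO

S/S S/N N\(S/N)
CKY chart[0,3] = {N}; S ∉ chart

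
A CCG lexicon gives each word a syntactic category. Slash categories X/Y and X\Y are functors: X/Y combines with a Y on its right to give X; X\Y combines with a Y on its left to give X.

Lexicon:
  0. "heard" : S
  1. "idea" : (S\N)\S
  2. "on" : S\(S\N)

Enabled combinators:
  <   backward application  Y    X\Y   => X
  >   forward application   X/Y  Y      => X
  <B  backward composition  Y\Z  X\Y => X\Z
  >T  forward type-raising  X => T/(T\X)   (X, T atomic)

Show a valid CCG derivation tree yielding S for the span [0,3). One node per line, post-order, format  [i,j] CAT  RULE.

[0,1] S  lex  "heard"
[1,2] (S\N)\S  lex  "idea"
[0,2] S\N  <  k=1
[2,3] S\(S\N)  lex  "on"
[0,3] S  <  k=2

[0,3] S   <
  [0,2] S\N   <
    [0,1] "heard" : S
    [1,2] "idea" : (S\N)\S
  [2,3] "on" : S\(S\N)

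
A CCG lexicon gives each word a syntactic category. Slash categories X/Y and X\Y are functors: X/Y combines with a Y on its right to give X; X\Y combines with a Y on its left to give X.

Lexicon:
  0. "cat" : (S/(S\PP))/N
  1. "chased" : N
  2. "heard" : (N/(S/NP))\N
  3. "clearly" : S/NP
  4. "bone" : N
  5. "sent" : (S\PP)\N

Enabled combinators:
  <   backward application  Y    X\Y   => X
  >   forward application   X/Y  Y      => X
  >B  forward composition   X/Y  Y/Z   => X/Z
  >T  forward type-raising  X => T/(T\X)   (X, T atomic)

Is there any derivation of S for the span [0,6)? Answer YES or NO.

YES

[0,6] S   >
  [0,4] S/(S\PP)   >
    [0,1] "cat" : (S/(S\PP))/N
    [1,4] N   >
      [1,3] N/(S/NP)   <
        [1,2] "chased" : N
        [2,3] "heard" : (N/(S/NP))\N
      [3,4] "clearly" : S/NP
  [4,6] S\PP   <
    [4,5] "bone" : N
    [5,6] "sent" : (S\PP)\N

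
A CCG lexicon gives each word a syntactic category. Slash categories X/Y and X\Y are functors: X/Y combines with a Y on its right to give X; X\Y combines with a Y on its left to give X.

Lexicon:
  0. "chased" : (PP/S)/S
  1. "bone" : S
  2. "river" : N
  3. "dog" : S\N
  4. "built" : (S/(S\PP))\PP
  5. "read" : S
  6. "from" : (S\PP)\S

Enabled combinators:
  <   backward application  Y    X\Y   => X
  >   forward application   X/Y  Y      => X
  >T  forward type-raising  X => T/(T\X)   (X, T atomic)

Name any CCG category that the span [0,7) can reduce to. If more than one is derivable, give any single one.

[0,7] S   >
  [0,5] S/(S\PP)   <
    [0,4] PP   >
      [0,2] PP/S   >
        [0,1] "chased" : (PP/S)/S
        [1,2] "bone" : S
      [2,4] S   <
        [2,3] "river" : N
        [3,4] "dog" : S\N
    [4,5] "built" : (S/(S\PP))\PP
  [5,7] S\PP   <
    [5,6] "read" : S
    [6,7] "from" : (S\PP)\S

S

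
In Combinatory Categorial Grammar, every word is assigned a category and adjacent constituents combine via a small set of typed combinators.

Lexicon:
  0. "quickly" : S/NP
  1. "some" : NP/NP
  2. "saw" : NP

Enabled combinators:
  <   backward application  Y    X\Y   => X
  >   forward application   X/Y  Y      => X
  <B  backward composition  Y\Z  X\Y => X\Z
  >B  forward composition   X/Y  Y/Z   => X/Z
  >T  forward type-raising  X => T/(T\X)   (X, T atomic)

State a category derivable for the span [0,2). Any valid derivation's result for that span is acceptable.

S/NP

[0,3] S   >
  [0,2] S/NP   >B
    [0,1] "quickly" : S/NP
    [1,2] "some" : NP/NP
  [2,3] "saw" : NP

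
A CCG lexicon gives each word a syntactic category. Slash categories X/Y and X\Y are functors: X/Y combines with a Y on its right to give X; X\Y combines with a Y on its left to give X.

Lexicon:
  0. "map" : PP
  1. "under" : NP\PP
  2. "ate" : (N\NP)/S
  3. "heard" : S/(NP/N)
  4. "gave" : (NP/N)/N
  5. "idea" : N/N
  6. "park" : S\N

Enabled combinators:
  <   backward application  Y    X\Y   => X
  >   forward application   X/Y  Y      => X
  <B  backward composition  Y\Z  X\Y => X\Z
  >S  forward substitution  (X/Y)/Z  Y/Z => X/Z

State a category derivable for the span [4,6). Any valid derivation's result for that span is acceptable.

[0,7] S   <
  [0,6] N   <
    [0,2] NP   <
      [0,1] "map" : PP
      [1,2] "under" : NP\PP
    [2,6] N\NP   >
      [2,3] "ate" : (N\NP)/S
      [3,6] S   >
        [3,4] "heard" : S/(NP/N)
        [4,6] NP/N   >S
          [4,5] "gave" : (NP/N)/N
          [5,6] "idea" : N/N
  [6,7] "park" : S\N

NP/N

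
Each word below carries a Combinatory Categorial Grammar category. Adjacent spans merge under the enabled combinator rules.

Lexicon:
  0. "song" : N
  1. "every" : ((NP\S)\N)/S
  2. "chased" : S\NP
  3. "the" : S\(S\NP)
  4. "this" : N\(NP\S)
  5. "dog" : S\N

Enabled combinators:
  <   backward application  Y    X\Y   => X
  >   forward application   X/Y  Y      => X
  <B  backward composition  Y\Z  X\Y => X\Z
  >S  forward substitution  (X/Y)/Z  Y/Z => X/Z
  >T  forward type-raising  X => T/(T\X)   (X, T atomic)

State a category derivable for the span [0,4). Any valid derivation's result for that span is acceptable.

[0,6] S   <
  [0,5] N   <
    [0,4] NP\S   <
      [0,1] "song" : N
      [1,4] (NP\S)\N   >
        [1,2] "every" : ((NP\S)\N)/S
        [2,4] S   <
          [2,3] "chased" : S\NP
          [3,4] "the" : S\(S\NP)
    [4,5] "this" : N\(NP\S)
  [5,6] "dog" : S\N

NP\S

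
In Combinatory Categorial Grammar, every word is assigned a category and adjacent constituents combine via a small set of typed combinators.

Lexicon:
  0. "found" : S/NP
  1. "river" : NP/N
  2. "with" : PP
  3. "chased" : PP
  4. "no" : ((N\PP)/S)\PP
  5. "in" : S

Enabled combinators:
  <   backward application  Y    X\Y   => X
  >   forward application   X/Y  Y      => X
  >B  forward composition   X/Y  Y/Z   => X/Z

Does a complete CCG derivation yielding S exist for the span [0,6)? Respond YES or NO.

[0,6] S   >
  [0,2] S/N   >B
    [0,1] "found" : S/NP
    [1,2] "river" : NP/N
  [2,6] N   <
    [2,3] "with" : PP
    [3,6] N\PP   >
      [3,5] (N\PP)/S   <
        [3,4] "chased" : PP
        [4,5] "no" : ((N\PP)/S)\PP
      [5,6] "in" : S

YES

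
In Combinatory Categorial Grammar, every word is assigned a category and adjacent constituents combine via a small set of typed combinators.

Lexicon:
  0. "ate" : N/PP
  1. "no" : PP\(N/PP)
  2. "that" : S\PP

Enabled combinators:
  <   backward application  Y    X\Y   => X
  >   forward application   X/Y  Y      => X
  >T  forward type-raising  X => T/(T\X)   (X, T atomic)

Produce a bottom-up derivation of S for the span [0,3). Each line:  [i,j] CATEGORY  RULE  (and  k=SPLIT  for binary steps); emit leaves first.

[0,3] S   <
  [0,2] PP   <
    [0,1] "ate" : N/PP
    [1,2] "no" : PP\(N/PP)
  [2,3] "that" : S\PP

[0,1] N/PP  lex  "ate"
[1,2] PP\(N/PP)  lex  "no"
[0,2] PP  <  k=1
[2,3] S\PP  lex  "that"
[0,3] S  <  k=2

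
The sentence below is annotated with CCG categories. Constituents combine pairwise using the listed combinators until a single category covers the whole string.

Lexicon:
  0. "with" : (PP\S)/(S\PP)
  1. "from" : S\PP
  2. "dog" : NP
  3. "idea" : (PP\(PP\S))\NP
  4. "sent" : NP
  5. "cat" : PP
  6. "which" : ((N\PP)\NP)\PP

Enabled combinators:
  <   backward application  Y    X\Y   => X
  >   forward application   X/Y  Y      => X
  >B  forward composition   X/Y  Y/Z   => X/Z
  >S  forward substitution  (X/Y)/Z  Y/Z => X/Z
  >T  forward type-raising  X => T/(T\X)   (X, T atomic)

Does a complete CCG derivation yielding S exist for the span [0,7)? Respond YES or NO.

NO

(PP\S)/(S\PP) S\PP NP (PP\(PP\S))\NP NP PP ((N\PP)\NP)\PP
CKY chart[0,7] = {N, N/(N\N), NP/(NP\N), PP/(PP\N), S/(S\N)}; S ∉ chart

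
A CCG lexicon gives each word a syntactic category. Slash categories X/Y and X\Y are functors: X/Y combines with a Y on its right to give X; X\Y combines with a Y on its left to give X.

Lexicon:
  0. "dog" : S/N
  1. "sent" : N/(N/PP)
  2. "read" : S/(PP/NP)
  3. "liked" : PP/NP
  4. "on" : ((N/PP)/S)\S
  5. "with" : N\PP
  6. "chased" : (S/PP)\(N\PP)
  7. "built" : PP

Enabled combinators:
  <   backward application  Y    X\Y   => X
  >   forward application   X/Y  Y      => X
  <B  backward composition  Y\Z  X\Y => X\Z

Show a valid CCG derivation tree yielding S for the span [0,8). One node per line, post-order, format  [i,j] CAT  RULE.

[0,8] S   >
  [0,1] "dog" : S/N
  [1,8] N   >
    [1,2] "sent" : N/(N/PP)
    [2,8] N/PP   >
      [2,5] (N/PP)/S   <
        [2,4] S   >
          [2,3] "read" : S/(PP/NP)
          [3,4] "liked" : PP/NP
        [4,5] "on" : ((N/PP)/S)\S
      [5,8] S   >
        [5,7] S/PP   <
          [5,6] "with" : N\PP
          [6,7] "chased" : (S/PP)\(N\PP)
        [7,8] "built" : PP

[0,1] S/N  lex  "dog"
[1,2] N/(N/PP)  lex  "sent"
[2,3] S/(PP/NP)  lex  "read"
[3,4] PP/NP  lex  "liked"
[2,4] S  >  k=3
[4,5] ((N/PP)/S)\S  lex  "on"
[2,5] (N/PP)/S  <  k=4
[5,6] N\PP  lex  "with"
[6,7] (S/PP)\(N\PP)  lex  "chased"
[5,7] S/PP  <  k=6
[7,8] PP  lex  "built"
[5,8] S  >  k=7
[2,8] N/PP  >  k=5
[1,8] N  >  k=2
[0,8] S  >  k=1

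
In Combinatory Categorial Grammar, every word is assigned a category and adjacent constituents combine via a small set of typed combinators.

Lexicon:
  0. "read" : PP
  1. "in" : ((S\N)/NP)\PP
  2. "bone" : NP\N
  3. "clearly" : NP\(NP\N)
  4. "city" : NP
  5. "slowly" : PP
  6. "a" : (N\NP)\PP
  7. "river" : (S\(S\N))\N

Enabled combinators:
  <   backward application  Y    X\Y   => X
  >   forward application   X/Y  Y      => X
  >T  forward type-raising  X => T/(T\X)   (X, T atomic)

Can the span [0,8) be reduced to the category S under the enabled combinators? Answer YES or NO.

[0,8] S   <
  [0,4] S\N   >
    [0,2] (S\N)/NP   <
      [0,1] "read" : PP
      [1,2] "in" : ((S\N)/NP)\PP
    [2,4] NP   <
      [2,3] "bone" : NP\N
      [3,4] "clearly" : NP\(NP\N)
  [4,8] S\(S\N)   <
    [4,7] N   >
      [4,5] N/(N\NP)   >T
        [4,5] "city" : NP
      [5,7] N\NP   <
        [5,6] "slowly" : PP
        [6,7] "a" : (N\NP)\PP
    [7,8] "river" : (S\(S\N))\N

YES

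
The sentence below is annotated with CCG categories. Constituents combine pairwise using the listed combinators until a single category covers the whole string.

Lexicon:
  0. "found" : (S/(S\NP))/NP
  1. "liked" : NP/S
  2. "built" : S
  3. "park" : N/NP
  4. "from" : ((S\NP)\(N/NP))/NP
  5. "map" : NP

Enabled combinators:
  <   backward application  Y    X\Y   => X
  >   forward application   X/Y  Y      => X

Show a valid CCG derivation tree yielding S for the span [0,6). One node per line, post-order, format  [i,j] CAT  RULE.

[0,6] S   >
  [0,3] S/(S\NP)   >
    [0,1] "found" : (S/(S\NP))/NP
    [1,3] NP   >
      [1,2] "liked" : NP/S
      [2,3] "built" : S
  [3,6] S\NP   <
    [3,4] "park" : N/NP
    [4,6] (S\NP)\(N/NP)   >
      [4,5] "from" : ((S\NP)\(N/NP))/NP
      [5,6] "map" : NP

[0,1] (S/(S\NP))/NP  lex  "found"
[1,2] NP/S  lex  "liked"
[2,3] S  lex  "built"
[1,3] NP  >  k=2
[0,3] S/(S\NP)  >  k=1
[3,4] N/NP  lex  "park"
[4,5] ((S\NP)\(N/NP))/NP  lex  "from"
[5,6] NP  lex  "map"
[4,6] (S\NP)\(N/NP)  >  k=5
[3,6] S\NP  <  k=4
[0,6] S  >  k=3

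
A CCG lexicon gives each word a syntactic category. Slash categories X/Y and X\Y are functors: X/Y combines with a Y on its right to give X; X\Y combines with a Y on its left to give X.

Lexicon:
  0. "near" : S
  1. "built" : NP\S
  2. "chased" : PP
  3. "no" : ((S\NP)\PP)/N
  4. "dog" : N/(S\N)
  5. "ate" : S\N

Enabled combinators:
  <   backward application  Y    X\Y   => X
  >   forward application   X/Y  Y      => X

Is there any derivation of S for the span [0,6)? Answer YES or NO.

YES

[0,6] S   <
  [0,2] NP   <
    [0,1] "near" : S
    [1,2] "built" : NP\S
  [2,6] S\NP   <
    [2,3] "chased" : PP
    [3,6] (S\NP)\PP   >
      [3,4] "no" : ((S\NP)\PP)/N
      [4,6] N   >
        [4,5] "dog" : N/(S\N)
        [5,6] "ate" : S\N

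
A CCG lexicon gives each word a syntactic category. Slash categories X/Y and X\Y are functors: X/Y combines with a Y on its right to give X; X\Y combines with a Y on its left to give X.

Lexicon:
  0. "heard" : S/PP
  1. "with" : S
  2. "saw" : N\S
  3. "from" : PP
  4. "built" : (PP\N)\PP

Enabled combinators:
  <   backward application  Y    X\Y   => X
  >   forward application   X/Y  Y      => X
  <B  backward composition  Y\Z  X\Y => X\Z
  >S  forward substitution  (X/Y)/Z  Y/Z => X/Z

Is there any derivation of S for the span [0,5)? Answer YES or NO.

[0,5] S   >
  [0,1] "heard" : S/PP
  [1,5] PP   <
    [1,3] N   <
      [1,2] "with" : S
      [2,3] "saw" : N\S
    [3,5] PP\N   <
      [3,4] "from" : PP
      [4,5] "built" : (PP\N)\PP

YES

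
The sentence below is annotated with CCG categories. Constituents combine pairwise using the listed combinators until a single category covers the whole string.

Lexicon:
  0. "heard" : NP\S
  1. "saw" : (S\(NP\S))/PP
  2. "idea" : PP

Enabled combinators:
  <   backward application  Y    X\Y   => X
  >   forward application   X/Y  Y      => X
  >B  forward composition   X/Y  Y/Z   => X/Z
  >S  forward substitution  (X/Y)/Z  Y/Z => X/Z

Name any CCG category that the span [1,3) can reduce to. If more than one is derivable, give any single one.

[0,3] S   <
  [0,1] "heard" : NP\S
  [1,3] S\(NP\S)   >
    [1,2] "saw" : (S\(NP\S))/PP
    [2,3] "idea" : PP

S\(NP\S)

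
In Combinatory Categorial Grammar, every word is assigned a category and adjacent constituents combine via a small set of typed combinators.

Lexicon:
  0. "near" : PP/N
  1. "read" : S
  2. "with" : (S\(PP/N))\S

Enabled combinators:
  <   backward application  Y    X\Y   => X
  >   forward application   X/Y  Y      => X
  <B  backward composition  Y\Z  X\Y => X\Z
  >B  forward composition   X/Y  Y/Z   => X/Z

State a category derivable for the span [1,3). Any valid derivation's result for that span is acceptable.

S\(PP/N)

[0,3] S   <
  [0,1] "near" : PP/N
  [1,3] S\(PP/N)   <
    [1,2] "read" : S
    [2,3] "with" : (S\(PP/N))\S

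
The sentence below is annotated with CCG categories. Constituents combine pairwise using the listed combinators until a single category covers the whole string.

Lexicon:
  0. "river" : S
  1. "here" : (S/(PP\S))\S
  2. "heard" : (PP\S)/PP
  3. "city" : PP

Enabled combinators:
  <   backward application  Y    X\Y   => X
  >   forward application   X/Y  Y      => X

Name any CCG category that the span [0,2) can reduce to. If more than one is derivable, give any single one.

S/(PP\S)

[0,4] S   >
  [0,2] S/(PP\S)   <
    [0,1] "river" : S
    [1,2] "here" : (S/(PP\S))\S
  [2,4] PP\S   >
    [2,3] "heard" : (PP\S)/PP
    [3,4] "city" : PP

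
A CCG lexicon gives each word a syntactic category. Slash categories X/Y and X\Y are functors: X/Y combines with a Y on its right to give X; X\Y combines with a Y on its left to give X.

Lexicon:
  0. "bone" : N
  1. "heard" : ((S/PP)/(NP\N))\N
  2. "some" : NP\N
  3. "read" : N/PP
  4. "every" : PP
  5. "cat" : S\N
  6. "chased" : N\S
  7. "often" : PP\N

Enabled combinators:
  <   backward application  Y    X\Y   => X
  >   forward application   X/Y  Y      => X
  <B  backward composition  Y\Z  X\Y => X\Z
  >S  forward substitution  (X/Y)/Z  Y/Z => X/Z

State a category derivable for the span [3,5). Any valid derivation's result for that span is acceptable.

N

[0,8] S   >
  [0,3] S/PP   >
    [0,2] (S/PP)/(NP\N)   <
      [0,1] "bone" : N
      [1,2] "heard" : ((S/PP)/(NP\N))\N
    [2,3] "some" : NP\N
  [3,8] PP   <
    [3,6] S   <
      [3,5] N   >
        [3,4] "read" : N/PP
        [4,5] "every" : PP
      [5,6] "cat" : S\N
    [6,8] PP\S   <B
      [6,7] "chased" : N\S
      [7,8] "often" : PP\N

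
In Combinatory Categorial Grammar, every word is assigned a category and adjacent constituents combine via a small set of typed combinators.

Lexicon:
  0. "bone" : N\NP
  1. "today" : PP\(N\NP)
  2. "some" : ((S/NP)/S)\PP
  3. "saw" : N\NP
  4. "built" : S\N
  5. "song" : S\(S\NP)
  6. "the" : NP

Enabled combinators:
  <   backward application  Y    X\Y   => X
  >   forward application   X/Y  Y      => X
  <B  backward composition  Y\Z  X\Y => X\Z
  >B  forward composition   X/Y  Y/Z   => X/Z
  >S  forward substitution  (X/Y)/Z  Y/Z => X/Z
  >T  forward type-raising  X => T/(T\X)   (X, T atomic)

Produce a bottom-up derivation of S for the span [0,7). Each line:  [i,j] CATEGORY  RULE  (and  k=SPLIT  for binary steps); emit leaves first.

[0,7] S   >
  [0,6] S/NP   >
    [0,3] (S/NP)/S   <
      [0,2] PP   <
        [0,1] "bone" : N\NP
        [1,2] "today" : PP\(N\NP)
      [2,3] "some" : ((S/NP)/S)\PP
    [3,6] S   <
      [3,5] S\NP   <B
        [3,4] "saw" : N\NP
        [4,5] "built" : S\N
      [5,6] "song" : S\(S\NP)
  [6,7] "the" : NP

[0,1] N\NP  lex  "bone"
[1,2] PP\(N\NP)  lex  "today"
[0,2] PP  <  k=1
[2,3] ((S/NP)/S)\PP  lex  "some"
[0,3] (S/NP)/S  <  k=2
[3,4] N\NP  lex  "saw"
[4,5] S\N  lex  "built"
[3,5] S\NP  <B  k=4
[5,6] S\(S\NP)  lex  "song"
[3,6] S  <  k=5
[0,6] S/NP  >  k=3
[6,7] NP  lex  "the"
[0,7] S  >  k=6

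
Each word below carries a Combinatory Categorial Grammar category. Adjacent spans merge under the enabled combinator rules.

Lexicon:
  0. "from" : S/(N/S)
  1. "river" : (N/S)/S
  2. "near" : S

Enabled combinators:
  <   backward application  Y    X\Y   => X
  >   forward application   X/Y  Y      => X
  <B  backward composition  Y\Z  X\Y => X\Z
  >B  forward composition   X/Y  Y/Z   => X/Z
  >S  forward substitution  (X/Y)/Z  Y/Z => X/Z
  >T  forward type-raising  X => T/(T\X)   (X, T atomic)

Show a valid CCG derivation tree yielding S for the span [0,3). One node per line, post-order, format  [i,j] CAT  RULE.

[0,1] S/(N/S)  lex  "from"
[1,2] (N/S)/S  lex  "river"
[2,3] S  lex  "near"
[1,3] N/S  >  k=2
[0,3] S  >  k=1

[0,3] S   >
  [0,1] "from" : S/(N/S)
  [1,3] N/S   >
    [1,2] "river" : (N/S)/S
    [2,3] "near" : S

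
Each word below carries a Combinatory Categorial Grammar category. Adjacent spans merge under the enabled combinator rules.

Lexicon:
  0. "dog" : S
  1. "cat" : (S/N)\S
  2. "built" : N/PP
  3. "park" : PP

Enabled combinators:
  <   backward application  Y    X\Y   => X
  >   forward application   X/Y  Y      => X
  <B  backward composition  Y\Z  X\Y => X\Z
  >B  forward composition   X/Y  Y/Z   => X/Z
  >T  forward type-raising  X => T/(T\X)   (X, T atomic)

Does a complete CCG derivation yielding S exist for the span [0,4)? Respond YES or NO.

YES

[0,4] S   >
  [0,3] S/PP   >B
    [0,2] S/N   <
      [0,1] "dog" : S
      [1,2] "cat" : (S/N)\S
    [2,3] "built" : N/PP
  [3,4] "park" : PP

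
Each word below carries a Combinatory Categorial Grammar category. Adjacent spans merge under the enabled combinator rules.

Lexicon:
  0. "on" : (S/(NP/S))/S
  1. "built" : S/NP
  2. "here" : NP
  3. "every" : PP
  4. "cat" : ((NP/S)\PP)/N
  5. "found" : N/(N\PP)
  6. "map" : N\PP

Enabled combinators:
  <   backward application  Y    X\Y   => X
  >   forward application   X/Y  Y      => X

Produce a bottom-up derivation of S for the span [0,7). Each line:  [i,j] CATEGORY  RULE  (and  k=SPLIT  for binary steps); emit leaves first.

[0,1] (S/(NP/S))/S  lex  "on"
[1,2] S/NP  lex  "built"
[2,3] NP  lex  "here"
[1,3] S  >  k=2
[0,3] S/(NP/S)  >  k=1
[3,4] PP  lex  "every"
[4,5] ((NP/S)\PP)/N  lex  "cat"
[5,6] N/(N\PP)  lex  "found"
[6,7] N\PP  lex  "map"
[5,7] N  >  k=6
[4,7] (NP/S)\PP  >  k=5
[3,7] NP/S  <  k=4
[0,7] S  >  k=3

[0,7] S   >
  [0,3] S/(NP/S)   >
    [0,1] "on" : (S/(NP/S))/S
    [1,3] S   >
      [1,2] "built" : S/NP
      [2,3] "here" : NP
  [3,7] NP/S   <
    [3,4] "every" : PP
    [4,7] (NP/S)\PP   >
      [4,5] "cat" : ((NP/S)\PP)/N
      [5,7] N   >
        [5,6] "found" : N/(N\PP)
        [6,7] "map" : N\PP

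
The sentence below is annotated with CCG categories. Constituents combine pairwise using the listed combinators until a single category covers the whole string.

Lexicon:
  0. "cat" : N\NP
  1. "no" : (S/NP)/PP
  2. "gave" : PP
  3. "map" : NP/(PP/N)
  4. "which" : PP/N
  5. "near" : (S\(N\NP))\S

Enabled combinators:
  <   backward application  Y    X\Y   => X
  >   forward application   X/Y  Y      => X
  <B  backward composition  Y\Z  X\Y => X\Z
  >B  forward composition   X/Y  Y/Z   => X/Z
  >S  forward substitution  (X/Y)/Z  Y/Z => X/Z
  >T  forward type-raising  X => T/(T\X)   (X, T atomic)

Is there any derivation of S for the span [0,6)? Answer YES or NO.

YES

[0,6] S   <
  [0,1] "cat" : N\NP
  [1,6] S\(N\NP)   <
    [1,5] S   >
      [1,3] S/NP   >
        [1,2] "no" : (S/NP)/PP
        [2,3] "gave" : PP
      [3,5] NP   >
        [3,4] "map" : NP/(PP/N)
        [4,5] "which" : PP/N
    [5,6] "near" : (S\(N\NP))\S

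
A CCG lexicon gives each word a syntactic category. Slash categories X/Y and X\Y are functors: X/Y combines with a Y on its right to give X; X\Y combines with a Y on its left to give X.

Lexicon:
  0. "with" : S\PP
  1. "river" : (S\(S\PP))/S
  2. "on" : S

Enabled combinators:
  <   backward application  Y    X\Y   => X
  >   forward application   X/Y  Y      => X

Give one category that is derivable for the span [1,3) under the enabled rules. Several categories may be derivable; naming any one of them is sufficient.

S\(S\PP)

[0,3] S   <
  [0,1] "with" : S\PP
  [1,3] S\(S\PP)   >
    [1,2] "river" : (S\(S\PP))/S
    [2,3] "on" : S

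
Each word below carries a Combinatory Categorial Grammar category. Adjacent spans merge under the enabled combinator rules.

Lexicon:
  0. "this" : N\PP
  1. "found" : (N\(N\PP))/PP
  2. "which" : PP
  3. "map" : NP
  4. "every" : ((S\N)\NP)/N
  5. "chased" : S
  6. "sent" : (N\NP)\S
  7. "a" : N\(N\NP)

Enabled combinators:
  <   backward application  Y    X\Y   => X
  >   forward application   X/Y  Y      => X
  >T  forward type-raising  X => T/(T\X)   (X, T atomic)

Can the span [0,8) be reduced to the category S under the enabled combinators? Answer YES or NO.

[0,8] S   <
  [0,3] N   <
    [0,1] "this" : N\PP
    [1,3] N\(N\PP)   >
      [1,2] "found" : (N\(N\PP))/PP
      [2,3] "which" : PP
  [3,8] S\N   <
    [3,4] "map" : NP
    [4,8] (S\N)\NP   >
      [4,5] "every" : ((S\N)\NP)/N
      [5,8] N   <
        [5,7] N\NP   <
          [5,6] "chased" : S
          [6,7] "sent" : (N\NP)\S
        [7,8] "a" : N\(N\NP)

YES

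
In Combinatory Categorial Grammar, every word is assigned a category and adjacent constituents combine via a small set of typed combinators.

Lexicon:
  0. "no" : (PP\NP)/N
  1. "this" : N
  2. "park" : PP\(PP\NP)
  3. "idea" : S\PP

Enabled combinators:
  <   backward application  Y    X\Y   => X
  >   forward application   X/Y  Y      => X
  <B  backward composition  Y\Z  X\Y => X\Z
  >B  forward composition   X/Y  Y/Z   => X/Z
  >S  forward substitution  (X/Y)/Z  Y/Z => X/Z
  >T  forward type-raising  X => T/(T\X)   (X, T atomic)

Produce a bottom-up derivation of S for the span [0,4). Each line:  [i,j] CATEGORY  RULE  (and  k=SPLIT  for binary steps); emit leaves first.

[0,4] S   <
  [0,3] PP   <
    [0,2] PP\NP   >
      [0,1] "no" : (PP\NP)/N
      [1,2] "this" : N
    [2,3] "park" : PP\(PP\NP)
  [3,4] "idea" : S\PP

[0,1] (PP\NP)/N  lex  "no"
[1,2] N  lex  "this"
[0,2] PP\NP  >  k=1
[2,3] PP\(PP\NP)  lex  "park"
[0,3] PP  <  k=2
[3,4] S\PP  lex  "idea"
[0,4] S  <  k=3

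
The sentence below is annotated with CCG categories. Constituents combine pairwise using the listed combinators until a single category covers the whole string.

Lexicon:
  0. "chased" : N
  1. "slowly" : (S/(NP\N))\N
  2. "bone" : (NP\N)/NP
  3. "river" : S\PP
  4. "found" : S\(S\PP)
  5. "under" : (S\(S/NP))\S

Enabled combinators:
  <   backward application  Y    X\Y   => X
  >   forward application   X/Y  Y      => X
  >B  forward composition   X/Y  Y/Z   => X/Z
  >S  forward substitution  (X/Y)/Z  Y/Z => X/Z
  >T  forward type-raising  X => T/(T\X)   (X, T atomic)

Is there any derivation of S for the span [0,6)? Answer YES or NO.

[0,6] S   <
  [0,3] S/NP   >B
    [0,2] S/(NP\N)   <
      [0,1] "chased" : N
      [1,2] "slowly" : (S/(NP\N))\N
    [2,3] "bone" : (NP\N)/NP
  [3,6] S\(S/NP)   <
    [3,5] S   <
      [3,4] "river" : S\PP
      [4,5] "found" : S\(S\PP)
    [5,6] "under" : (S\(S/NP))\S

YES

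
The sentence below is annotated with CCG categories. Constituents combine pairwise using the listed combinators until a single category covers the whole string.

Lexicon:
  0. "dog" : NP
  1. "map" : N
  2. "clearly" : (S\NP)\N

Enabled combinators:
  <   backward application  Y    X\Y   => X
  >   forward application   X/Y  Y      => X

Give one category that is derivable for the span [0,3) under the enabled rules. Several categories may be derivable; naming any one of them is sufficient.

[0,3] S   <
  [0,1] "dog" : NP
  [1,3] S\NP   <
    [1,2] "map" : N
    [2,3] "clearly" : (S\NP)\N

S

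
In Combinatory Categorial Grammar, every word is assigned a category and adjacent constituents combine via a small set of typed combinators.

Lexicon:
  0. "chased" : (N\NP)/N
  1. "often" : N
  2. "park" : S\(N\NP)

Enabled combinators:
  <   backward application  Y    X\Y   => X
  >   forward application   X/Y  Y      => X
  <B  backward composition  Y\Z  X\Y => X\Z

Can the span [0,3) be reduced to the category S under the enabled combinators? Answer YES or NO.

[0,3] S   <
  [0,2] N\NP   >
    [0,1] "chased" : (N\NP)/N
    [1,2] "often" : N
  [2,3] "park" : S\(N\NP)

YES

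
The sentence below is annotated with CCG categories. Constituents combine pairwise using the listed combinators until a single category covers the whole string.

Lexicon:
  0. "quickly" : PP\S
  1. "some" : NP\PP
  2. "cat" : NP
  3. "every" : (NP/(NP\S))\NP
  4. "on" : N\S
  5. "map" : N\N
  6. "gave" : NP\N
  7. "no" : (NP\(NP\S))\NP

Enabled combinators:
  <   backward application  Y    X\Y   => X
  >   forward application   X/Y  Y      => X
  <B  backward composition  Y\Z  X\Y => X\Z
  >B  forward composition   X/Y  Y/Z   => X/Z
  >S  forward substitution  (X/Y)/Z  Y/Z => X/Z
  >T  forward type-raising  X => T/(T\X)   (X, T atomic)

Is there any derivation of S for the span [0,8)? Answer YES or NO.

PP\S NP\PP NP (NP/(NP\S))\NP N\S N\N NP\N (NP\(NP\S))\NP
CKY chart[0,8] = {N/(N\NP), NP, NP/(NP\NP), PP/(PP\NP), S/(S\NP)}; S ∉ chart

NO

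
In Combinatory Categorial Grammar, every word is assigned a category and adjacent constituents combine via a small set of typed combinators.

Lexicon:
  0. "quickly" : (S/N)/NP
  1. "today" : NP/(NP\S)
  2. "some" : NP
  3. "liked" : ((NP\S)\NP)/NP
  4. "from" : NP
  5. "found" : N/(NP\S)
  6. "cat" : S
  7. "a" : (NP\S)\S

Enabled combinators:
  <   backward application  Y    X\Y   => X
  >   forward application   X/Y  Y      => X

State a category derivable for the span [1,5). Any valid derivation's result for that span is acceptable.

NP

[0,8] S   >
  [0,5] S/N   >
    [0,1] "quickly" : (S/N)/NP
    [1,5] NP   >
      [1,2] "today" : NP/(NP\S)
      [2,5] NP\S   <
        [2,3] "some" : NP
        [3,5] (NP\S)\NP   >
          [3,4] "liked" : ((NP\S)\NP)/NP
          [4,5] "from" : NP
  [5,8] N   >
    [5,6] "found" : N/(NP\S)
    [6,8] NP\S   <
      [6,7] "cat" : S
      [7,8] "a" : (NP\S)\S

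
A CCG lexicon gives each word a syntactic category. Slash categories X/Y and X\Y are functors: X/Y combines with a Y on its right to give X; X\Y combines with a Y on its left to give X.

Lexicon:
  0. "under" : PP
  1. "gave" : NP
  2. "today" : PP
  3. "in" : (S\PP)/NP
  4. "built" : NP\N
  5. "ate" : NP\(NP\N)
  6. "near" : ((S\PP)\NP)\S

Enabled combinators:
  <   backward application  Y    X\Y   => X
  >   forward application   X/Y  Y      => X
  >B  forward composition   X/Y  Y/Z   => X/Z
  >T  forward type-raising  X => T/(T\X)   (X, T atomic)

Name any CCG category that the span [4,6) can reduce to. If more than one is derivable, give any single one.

[0,7] S   <
  [0,1] "under" : PP
  [1,7] S\PP   <
    [1,2] "gave" : NP
    [2,7] (S\PP)\NP   <
      [2,6] S   >
        [2,3] S/(S\PP)   >T
          [2,3] "today" : PP
        [3,6] S\PP   >
          [3,4] "in" : (S\PP)/NP
          [4,6] NP   <
            [4,5] "built" : NP\N
            [5,6] "ate" : NP\(NP\N)
      [6,7] "near" : ((S\PP)\NP)\S

NP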